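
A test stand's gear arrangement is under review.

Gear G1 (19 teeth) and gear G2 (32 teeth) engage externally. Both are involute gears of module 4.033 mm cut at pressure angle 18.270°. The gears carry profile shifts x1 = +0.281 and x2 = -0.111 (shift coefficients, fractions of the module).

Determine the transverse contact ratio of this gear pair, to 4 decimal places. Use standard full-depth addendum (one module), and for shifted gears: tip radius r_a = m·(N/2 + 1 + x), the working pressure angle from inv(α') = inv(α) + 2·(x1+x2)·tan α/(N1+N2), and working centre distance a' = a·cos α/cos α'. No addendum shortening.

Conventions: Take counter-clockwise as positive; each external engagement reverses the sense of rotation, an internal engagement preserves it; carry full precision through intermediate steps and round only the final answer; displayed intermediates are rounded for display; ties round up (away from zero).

class = single-mesh tooth geometry [involute pair 19T × 32T, m = 4.033]
base radii: r_b1 = 36.382107, r_b2 = 61.275128
tip radii: r_a1 = 43.479773, r_a2 = 68.113337
inv(α') = inv(18.270°) + 2·(+0.281-0.111)·tan α/(19+32) = 0.01346688  ⇒  α' = 19.35608°
a' = a·cos α / cos α' = 102.8415·cos 18.270°/cos 19.35608° = 103.507804
action lengths: √(r_a1²−r_b1²) = 23.808254, √(r_a2²−r_b2²) = 29.745343
base pitch p_b = π·m·cos α = 12.031343
CR = (23.808254 + 29.745343 − 103.507804·sin 19.35608°)/12.031343 = 1.599753
contact ratio ≈ 1.5998

1.5998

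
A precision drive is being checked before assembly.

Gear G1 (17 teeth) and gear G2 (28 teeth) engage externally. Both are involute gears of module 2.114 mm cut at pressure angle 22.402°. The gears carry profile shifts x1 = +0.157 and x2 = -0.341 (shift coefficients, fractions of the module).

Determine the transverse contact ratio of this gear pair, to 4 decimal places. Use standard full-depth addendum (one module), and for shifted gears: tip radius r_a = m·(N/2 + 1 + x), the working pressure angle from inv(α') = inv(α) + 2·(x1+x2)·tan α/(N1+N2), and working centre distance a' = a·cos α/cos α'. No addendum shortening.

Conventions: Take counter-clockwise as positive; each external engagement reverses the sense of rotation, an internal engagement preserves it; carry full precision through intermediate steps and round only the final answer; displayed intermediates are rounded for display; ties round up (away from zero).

single-mesh involute tooth geometry (17T engaging 28T at module 2.114)
base radii: r_b1 = 16.612929, r_b2 = 27.362471
tip radii: r_a1 = 20.414898, r_a2 = 30.989126
inv(α') = inv(22.402°) + 2·(+0.157-0.341)·tan α/(17+28) = 0.01785146  ⇒  α' = 21.19498°
a' = a·cos α / cos α' = 47.5650·cos 22.402°/cos 21.19498° = 47.165916
action lengths: √(r_a1²−r_b1²) = 11.865018, √(r_a2²−r_b2²) = 14.547203
base pitch p_b = π·m·cos α = 6.140124
CR = (11.865018 + 14.547203 − 47.165916·sin 21.19498°)/6.140124 = 1.524353
contact ratio ≈ 1.5244

1.5244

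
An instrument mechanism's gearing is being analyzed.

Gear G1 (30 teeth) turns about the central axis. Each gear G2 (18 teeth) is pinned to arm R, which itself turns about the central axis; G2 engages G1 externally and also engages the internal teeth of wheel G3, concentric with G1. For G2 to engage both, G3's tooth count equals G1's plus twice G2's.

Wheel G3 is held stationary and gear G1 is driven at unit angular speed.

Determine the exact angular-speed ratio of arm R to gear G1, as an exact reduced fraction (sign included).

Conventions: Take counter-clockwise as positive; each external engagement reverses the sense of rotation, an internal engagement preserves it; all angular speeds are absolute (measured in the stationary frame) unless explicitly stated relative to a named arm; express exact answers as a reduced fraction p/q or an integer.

5/16

class = planetary set [G3 = 30+2·18 = 66; Willis about the carrier]
ring teeth: 30 + 2·18 = 66
30(ω_sun−ω_arm) = −66(ω_ring−ω_arm),  ω_ring = 0, ω_sun = 1
30(1−ω_arm) = −66(0−ω_arm)  ⇒  96·ω_arm = 30  ⇒  ω_arm = 5/16
ω_out/ω_in = 5/16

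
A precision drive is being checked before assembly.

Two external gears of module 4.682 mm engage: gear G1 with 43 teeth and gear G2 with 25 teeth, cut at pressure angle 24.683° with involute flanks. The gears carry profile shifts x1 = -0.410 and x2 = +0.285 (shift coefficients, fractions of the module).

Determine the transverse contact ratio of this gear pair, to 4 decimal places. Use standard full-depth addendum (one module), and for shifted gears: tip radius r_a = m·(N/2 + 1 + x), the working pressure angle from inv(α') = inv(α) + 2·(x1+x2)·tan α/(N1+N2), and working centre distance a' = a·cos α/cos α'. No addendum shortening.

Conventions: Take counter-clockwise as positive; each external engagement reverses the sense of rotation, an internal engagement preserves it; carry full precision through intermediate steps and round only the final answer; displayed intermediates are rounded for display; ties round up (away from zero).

1.4818

class = single-mesh tooth geometry [involute pair 43T × 25T, m = 4.682]
base radii: r_b1 = 91.465635, r_b2 = 53.177695
tip radii: r_a1 = 103.425380, r_a2 = 64.541370
inv(α') = inv(24.683°) + 2·(-0.410+0.285)·tan α/(43+25) = 0.02709990  ⇒  α' = 24.21467°
a' = a·cos α / cos α' = 159.1880·cos 24.683°/cos 24.21467° = 158.597515
action lengths: √(r_a1²−r_b1²) = 48.278844, √(r_a2²−r_b2²) = 36.574871
base pitch p_b = π·m·cos α = 13.365012
CR = (48.278844 + 36.574871 − 158.597515·sin 24.21467°)/13.365012 = 1.481772
contact ratio ≈ 1.4818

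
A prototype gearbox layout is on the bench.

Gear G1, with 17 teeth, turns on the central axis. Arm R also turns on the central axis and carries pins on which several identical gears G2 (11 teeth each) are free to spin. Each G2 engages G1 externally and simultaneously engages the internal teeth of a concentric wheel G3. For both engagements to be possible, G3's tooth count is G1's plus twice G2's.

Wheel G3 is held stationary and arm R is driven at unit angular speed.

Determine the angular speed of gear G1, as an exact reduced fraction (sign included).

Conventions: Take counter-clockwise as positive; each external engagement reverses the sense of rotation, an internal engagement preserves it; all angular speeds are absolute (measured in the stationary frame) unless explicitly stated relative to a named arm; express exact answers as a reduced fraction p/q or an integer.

planetary set (17T centre, 11T on arm, 39T internal) — Willis relation
ring teeth: 17 + 2·11 = 39
17(ω_sun−ω_arm) = −39(ω_ring−ω_arm),  ω_ring = 0, ω_arm = 1
ω_sun = 1 − (39/17)(0−1) = 56/17
exact speed ratio = 56/17

56/17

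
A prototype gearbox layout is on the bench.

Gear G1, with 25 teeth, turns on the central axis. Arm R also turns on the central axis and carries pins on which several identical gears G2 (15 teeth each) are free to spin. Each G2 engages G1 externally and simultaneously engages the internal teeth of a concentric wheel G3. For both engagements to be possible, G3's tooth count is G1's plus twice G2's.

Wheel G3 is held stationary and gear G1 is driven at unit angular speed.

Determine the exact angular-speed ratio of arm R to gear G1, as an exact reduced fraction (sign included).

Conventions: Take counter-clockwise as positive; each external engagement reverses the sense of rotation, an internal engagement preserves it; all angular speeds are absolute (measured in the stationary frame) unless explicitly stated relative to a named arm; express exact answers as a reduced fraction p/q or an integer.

recognized (axles ride arm R): planetary set, 25/15/55 teeth
ring teeth: 25 + 2·15 = 55
25(ω_sun−ω_arm) = −55(ω_ring−ω_arm),  ω_ring = 0, ω_sun = 1
25(1−ω_arm) = −55(0−ω_arm)  ⇒  80·ω_arm = 25  ⇒  ω_arm = 5/16
ω_out/ω_in = 5/16

5/16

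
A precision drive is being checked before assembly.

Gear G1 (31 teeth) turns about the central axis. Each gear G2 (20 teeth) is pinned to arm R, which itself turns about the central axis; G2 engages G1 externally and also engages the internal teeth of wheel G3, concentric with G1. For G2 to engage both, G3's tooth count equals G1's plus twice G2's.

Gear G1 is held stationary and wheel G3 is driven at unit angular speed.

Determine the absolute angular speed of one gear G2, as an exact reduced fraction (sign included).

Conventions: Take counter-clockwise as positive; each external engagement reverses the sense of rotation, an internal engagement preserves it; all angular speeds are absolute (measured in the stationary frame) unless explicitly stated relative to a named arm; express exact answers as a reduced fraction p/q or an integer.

topology: planetary set — G1 31T / G2 20T / G3 71T, arm = carrier (Willis)
ring teeth: 31 + 2·20 = 71
31(ω_sun−ω_arm) = −71(ω_ring−ω_arm),  ω_sun = 0, ω_ring = 1
31(0−ω_arm) = −71(1−ω_arm)  ⇒  102·ω_arm = 71  ⇒  ω_arm = 71/102
sun–planet mesh: 31·(0−71/102) = −20·(ω_p−ω_arm)  ⇒  ω_p−ω_arm = 2201/2040
ω_p = 71/102 + 2201/2040 = 71/40
exact speed ratio = 71/40

71/40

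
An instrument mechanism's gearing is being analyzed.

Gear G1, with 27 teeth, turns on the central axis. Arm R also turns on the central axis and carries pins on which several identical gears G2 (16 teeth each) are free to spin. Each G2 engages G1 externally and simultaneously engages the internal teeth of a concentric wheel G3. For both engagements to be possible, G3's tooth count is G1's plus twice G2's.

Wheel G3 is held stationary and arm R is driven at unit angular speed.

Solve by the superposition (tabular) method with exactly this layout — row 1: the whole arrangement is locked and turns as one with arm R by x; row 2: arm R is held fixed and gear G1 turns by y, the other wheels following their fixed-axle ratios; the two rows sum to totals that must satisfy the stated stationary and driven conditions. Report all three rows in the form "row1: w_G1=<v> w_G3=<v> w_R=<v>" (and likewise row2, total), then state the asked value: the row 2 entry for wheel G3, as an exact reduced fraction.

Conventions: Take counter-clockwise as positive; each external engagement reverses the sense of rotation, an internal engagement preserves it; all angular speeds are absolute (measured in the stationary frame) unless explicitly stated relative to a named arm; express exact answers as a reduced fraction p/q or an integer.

planetary set (27T centre, 16T on arm, 59T internal) — Willis relation
superposition row 1 [locked train]: every member turns x
row 2 (arm held, sun turns y): ω_ring = −(27/59)·y, ω_arm = 0
boundary: total ω_ring = x − (27/59)·y = 0 and total ω_arm = x = 1  ⇒  y = 59/27, x = 1
row 2 ring = −(27/59)·59/27 = -1
totals (row 1 + row 2): sun 1 + 59/27 = 86/27, ring 1 + (-1) = 0, arm 1 + 0 = 1
asked cell (row2, ring) = -1

row1: w_G1=1 w_G3=1 w_R=1
row2: w_G1=59/27 w_G3=-1 w_R=0
total: w_G1=86/27 w_G3=0 w_R=1
asked value: -1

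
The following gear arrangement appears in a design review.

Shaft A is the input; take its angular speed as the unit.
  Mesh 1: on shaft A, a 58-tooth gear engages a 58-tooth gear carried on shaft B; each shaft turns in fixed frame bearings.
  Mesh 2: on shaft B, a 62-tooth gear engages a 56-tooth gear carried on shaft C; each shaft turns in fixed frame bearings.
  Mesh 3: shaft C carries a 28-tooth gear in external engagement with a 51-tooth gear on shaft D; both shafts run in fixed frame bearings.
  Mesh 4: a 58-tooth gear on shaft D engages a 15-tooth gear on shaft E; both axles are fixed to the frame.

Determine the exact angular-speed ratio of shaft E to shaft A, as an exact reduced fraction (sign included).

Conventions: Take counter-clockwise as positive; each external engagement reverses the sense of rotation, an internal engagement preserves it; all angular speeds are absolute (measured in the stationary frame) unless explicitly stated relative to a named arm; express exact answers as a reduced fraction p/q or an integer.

1798/765

class = fixed-axis compound train [4 meshes; 4 ratios multiply, 4 sense flips]
mesh 1 [58T→58T]: running ratio 1, sense −
mesh 2 [62T→56T]: running ratio 31/28, sense +
mesh 3 [28T→51T]: running ratio 31/51, sense −
mesh 4 [58T→15T]: running ratio 1798/765, sense +
ω_out/ω_in = 1798/765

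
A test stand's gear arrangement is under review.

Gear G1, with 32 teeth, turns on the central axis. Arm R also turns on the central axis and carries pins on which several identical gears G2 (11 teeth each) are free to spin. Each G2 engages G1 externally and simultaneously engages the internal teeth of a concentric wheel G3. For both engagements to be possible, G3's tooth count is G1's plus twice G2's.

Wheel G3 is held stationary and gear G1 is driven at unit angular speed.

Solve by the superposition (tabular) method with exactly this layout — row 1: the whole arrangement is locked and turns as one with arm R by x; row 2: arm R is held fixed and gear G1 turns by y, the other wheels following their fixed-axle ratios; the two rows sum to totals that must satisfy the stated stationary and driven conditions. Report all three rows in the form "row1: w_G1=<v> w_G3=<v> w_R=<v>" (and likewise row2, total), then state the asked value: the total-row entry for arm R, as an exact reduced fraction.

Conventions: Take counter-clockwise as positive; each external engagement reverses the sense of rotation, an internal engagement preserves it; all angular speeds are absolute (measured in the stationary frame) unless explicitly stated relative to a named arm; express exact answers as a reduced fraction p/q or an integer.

row1: w_G1=16/43 w_G3=16/43 w_R=16/43
row2: w_G1=27/43 w_G3=-16/43 w_R=0
total: w_G1=1 w_G3=0 w_R=16/43
asked value: 16/43

recognized (axles ride arm R): planetary set, 32/11/54 teeth
row 1: whole set turns with the arm by x
superposition row 2 [arm held]: sun y, ring −(32/54)·y, arm 0
boundary: total ω_ring = x − (32/54)·y = 0 and total ω_sun = x + y = 1  ⇒  y = 27/43, x = 16/43
row 2 ring = −(32/54)·27/43 = -16/43
totals (row 1 + row 2): sun 16/43 + 27/43 = 1, ring 16/43 + (-16/43) = 0, arm 16/43 + 0 = 16/43
asked cell (total, arm) = 16/43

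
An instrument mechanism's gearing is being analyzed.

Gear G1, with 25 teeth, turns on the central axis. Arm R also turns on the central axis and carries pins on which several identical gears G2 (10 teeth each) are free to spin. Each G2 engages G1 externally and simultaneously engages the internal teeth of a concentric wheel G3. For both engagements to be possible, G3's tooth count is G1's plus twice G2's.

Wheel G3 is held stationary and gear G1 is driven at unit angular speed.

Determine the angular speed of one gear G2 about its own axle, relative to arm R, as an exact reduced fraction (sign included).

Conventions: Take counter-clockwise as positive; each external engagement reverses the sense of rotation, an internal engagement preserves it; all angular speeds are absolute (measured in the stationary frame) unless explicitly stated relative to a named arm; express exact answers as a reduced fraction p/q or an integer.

-45/28

recognized (axles ride arm R): planetary set, 25/10/45 teeth
ring teeth: 25 + 2·10 = 45
25(ω_sun−ω_arm) = −45(ω_ring−ω_arm),  ω_ring = 0, ω_sun = 1
25(1−ω_arm) = −45(0−ω_arm)  ⇒  70·ω_arm = 25  ⇒  ω_arm = 5/14
sun–planet mesh: 25·(1−5/14) = −10·(ω_p−ω_arm)  ⇒  ω_p−ω_arm = -45/28
exact speed ratio = -45/28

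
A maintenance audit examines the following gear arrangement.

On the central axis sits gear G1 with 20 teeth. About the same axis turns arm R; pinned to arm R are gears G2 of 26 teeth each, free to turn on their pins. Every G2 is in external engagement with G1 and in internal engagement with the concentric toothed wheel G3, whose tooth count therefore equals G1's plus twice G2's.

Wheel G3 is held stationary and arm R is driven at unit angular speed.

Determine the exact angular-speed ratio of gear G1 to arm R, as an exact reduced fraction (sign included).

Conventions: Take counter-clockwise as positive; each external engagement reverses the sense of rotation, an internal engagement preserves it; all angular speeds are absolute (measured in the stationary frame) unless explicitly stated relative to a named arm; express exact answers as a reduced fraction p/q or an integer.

23/5

topology: planetary set — G1 20T / G2 26T / G3 72T, arm = carrier (Willis)
ring teeth: 20 + 2·26 = 72
20(ω_sun−ω_arm) = −72(ω_ring−ω_arm),  ω_ring = 0, ω_arm = 1
ω_sun = 1 − (72/20)(0−1) = 23/5
ω_out/ω_in = 23/5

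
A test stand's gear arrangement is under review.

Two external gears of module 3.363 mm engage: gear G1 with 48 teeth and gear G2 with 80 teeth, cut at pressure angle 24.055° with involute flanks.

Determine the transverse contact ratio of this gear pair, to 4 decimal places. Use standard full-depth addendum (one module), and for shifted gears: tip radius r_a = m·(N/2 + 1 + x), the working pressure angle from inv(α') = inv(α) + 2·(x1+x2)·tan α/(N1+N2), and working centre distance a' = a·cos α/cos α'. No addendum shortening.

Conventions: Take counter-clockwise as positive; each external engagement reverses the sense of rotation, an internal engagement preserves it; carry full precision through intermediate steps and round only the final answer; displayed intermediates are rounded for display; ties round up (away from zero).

1.5915

class = single-mesh tooth geometry [involute pair 48T × 80T, m = 3.363]
base radii: r_b1 = 73.702534, r_b2 = 122.837556
tip radii: r_a1 = 84.075000, r_a2 = 137.883000
no profile shift: α' = α, a' = a
action lengths: √(r_a1²−r_b1²) = 40.454198, √(r_a2²−r_b2²) = 62.631114
base pitch p_b = π·m·cos α = 9.647639
CR = (40.454198 + 62.631114 − 215.232000·sin 24.05500°)/9.647639 = 1.591463
contact ratio ≈ 1.5915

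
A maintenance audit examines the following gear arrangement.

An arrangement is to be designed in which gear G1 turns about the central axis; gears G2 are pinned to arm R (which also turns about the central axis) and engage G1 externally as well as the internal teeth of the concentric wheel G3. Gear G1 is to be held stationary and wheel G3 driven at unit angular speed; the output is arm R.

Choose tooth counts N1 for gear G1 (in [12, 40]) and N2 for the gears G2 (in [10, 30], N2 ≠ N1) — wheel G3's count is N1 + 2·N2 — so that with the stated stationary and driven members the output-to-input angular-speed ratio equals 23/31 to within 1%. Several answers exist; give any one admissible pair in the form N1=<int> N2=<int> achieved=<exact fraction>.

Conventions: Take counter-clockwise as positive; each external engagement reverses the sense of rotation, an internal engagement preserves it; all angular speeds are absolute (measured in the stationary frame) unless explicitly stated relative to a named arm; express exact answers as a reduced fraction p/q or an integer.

N1=16 N2=15 achieved=23/31

planetary set to be sized for 23/31 (Willis relation)
Willis with ω_sun = 0: ω_arm/ω_ring = N3/(N1+N3); set equal to 23/31  ⇒  N3/N1 = (23/31)/(1 − 23/31) = 23/8
N3 = N1 + 2·N2  ⇒  N2/N1 = (N3/N1 − 1)/2 = (23/8 − 1)/2 = 15/16
smallest multiple with N1 ≥ 12 and N2 ≥ 10: k = 1  ⇒  N1 = 1·16 = 16, N2 = 1·15 = 15 (N1 ≤ 40, N2 ≤ 30, N2 ≠ N1 ✓), N3 = 16 + 2·15 = 46
check: N3/(N1+N3) with N1 = 16, N3 = 46 gives 23/31; |achieved − target| = 0 ≤ 23/3100 ✓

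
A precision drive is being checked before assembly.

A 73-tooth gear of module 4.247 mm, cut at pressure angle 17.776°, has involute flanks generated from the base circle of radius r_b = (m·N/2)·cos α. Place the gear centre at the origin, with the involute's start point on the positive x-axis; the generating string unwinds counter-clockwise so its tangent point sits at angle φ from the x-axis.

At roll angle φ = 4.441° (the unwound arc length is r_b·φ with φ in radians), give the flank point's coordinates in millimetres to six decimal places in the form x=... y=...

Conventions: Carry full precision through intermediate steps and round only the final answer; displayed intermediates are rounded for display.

single-mesh involute tooth geometry (73T wheel at module 4.247)
pitch radius r_p = m·N/2 = 4.247·73/2 = 155.015500
base radius r_b = r_p·cos α = 155.015500·cos 17.776° = 147.614651
roll angle φ = 4.441° = 0.07751007 rad
x = r_b·(cos φ + φ·sin φ) = 148.057405
y = r_b·(sin φ − φ·cos φ) = 0.022899

x=148.057405 y=0.022899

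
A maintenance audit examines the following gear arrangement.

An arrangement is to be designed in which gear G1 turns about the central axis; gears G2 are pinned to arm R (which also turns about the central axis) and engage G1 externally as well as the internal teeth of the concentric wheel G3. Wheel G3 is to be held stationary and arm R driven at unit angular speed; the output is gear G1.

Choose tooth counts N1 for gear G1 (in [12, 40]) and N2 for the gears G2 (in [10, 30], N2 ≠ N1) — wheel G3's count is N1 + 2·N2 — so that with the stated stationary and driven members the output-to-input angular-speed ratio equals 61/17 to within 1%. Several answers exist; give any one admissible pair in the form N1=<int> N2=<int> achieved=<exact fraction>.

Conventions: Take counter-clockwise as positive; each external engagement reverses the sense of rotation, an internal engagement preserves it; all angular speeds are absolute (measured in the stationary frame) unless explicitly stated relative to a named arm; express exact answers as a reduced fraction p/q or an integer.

design class (target 61/17): planetary set
Willis with ω_ring = 0: ω_sun/ω_arm = (N1+N3)/N1; set equal to 61/17  ⇒  N3/N1 = 61/17 − 1 = 44/17
N3 = N1 + 2·N2  ⇒  N2/N1 = (N3/N1 − 1)/2 = (44/17 − 1)/2 = 27/34
smallest multiple with N1 ≥ 12 and N2 ≥ 10: k = 1  ⇒  N1 = 1·34 = 34, N2 = 1·27 = 27 (N1 ≤ 40, N2 ≤ 30, N2 ≠ N1 ✓), N3 = 34 + 2·27 = 88
check: (N1+N3)/N1 with N1 = 34, N3 = 88 gives 61/17; |achieved − target| = 0 ≤ 61/1700 ✓

N1=34 N2=27 achieved=61/17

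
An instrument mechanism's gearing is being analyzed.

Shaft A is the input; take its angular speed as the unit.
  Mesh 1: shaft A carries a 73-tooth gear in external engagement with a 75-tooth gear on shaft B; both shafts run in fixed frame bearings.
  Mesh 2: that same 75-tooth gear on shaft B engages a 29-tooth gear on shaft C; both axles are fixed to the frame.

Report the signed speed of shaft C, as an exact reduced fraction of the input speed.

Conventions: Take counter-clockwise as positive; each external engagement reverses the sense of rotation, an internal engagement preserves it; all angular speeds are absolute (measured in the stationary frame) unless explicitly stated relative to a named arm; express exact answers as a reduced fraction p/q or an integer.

2-mesh fixed-axis compound train (all bearings frame-fixed)
mesh 1 [73T→75T]: |ω|/ω_in = 1×73/75 = 73/75, sense flips to −
mesh 2 [75T→29T]: |ω|/ω_in = (73/75)×75/29 = 73/29, sense flips to +
signed output speed (× input speed) = 73/29

73/29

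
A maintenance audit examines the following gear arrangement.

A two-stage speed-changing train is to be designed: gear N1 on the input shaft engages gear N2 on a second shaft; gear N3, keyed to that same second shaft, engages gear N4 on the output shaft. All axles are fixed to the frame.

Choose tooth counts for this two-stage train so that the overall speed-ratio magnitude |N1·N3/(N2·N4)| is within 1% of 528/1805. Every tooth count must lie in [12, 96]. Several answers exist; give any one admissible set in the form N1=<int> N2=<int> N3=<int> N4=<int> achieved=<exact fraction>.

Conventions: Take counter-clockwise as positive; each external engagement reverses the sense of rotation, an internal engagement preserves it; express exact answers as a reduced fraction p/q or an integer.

N1=12 N2=19 N3=44 N4=95 achieved=528/1805

design class (target 528/1805): fixed-axis compound train
target = 528/1805 in lowest terms: an exact hit needs N1·N3 = k·528 and N2·N4 = k·1805 for one integer k, every count in [12, 96]; additionally prefer no 1:1 stage (N1 ≠ N2, N3 ≠ N4)
k = 1: N1·N3 = 528 = 12·44, N2·N4 = 1805 = 19·95
achieved = 12·44/(19·95) = 528/1805; |achieved − target| = 0 ≤ 132/45125 ✓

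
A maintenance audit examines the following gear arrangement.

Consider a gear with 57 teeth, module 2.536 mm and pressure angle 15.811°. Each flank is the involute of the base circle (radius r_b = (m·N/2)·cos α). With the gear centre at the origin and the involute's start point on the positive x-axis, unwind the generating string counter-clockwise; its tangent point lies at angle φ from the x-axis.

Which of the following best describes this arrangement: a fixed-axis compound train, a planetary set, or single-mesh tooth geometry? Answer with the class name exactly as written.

single-mesh tooth geometry

class = single-mesh tooth geometry [base-circle involute, m = 2.536, 57T]
classification: single-mesh tooth geometry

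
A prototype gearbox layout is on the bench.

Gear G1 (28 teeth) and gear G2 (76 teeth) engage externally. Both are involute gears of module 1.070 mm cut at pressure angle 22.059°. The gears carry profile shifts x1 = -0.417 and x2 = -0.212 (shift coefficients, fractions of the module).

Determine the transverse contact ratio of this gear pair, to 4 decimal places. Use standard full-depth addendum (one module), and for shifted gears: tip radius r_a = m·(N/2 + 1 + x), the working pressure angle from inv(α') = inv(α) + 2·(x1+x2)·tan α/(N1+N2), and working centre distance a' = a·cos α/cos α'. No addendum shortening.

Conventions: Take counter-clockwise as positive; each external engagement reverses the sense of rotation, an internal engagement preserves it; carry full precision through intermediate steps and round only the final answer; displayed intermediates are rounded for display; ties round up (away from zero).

single-mesh involute tooth geometry (28T engaging 76T at module 1.070)
base radii: r_b1 = 13.883428, r_b2 = 37.683591
tip radii: r_a1 = 15.603810, r_a2 = 41.503160
inv(α') = inv(22.059°) + 2·(-0.417-0.212)·tan α/(28+76) = 0.01532072  ⇒  α' = 20.17833°
a' = a·cos α / cos α' = 55.6400·cos 22.059°/cos 20.17833° = 54.938980
action lengths: √(r_a1²−r_b1²) = 7.122451, √(r_a2²−r_b2²) = 17.391356
base pitch p_b = π·m·cos α = 3.115434
CR = (7.122451 + 17.391356 − 54.938980·sin 20.17833°)/3.115434 = 1.785617
contact ratio ≈ 1.7856

1.7856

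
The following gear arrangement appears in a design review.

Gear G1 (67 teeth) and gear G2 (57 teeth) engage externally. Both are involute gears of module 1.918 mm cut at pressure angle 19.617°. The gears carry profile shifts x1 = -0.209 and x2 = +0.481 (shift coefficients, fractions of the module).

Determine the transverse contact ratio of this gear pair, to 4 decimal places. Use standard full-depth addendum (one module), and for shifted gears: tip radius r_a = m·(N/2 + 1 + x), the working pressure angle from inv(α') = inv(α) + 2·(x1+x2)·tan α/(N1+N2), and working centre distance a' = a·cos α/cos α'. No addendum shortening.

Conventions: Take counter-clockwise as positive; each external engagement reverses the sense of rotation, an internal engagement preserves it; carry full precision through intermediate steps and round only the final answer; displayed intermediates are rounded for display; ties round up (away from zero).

1.7469

recognized (one external pair, fixed centres): single-mesh tooth geometry, m = 1.918, N1 = 67, N2 = 57
base radii: r_b1 = 60.523620, r_b2 = 51.490244
tip radii: r_a1 = 65.770138, r_a2 = 57.503558
inv(α') = inv(19.617°) + 2·(-0.209+0.481)·tan α/(67+57) = 0.01560075  ⇒  α' = 20.29638°
a' = a·cos α / cos α' = 118.9160·cos 19.617°/cos 20.29638° = 119.429114
action lengths: √(r_a1²−r_b1²) = 25.741067, √(r_a2²−r_b2²) = 25.601055
base pitch p_b = π·m·cos α = 5.675838
CR = (25.741067 + 25.601055 − 119.429114·sin 20.29638°)/5.675838 = 1.746876
contact ratio ≈ 1.7469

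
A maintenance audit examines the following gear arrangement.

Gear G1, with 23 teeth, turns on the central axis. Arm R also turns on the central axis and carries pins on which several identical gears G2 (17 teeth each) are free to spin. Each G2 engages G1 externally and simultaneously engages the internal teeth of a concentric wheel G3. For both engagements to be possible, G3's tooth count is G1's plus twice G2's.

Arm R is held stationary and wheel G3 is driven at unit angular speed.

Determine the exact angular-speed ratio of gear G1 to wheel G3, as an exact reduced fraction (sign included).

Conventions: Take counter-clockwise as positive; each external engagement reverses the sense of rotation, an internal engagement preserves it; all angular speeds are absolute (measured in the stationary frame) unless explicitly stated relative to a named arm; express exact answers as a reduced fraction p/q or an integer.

planetary set (23T centre, 17T on arm, 57T internal) — Willis relation
ring teeth: 23 + 2·17 = 57
23(ω_sun−ω_arm) = −57(ω_ring−ω_arm),  ω_arm = 0, ω_ring = 1
ω_sun = 0 − (57/23)(1−0) = -57/23
ω_out/ω_in = -57/23

-57/23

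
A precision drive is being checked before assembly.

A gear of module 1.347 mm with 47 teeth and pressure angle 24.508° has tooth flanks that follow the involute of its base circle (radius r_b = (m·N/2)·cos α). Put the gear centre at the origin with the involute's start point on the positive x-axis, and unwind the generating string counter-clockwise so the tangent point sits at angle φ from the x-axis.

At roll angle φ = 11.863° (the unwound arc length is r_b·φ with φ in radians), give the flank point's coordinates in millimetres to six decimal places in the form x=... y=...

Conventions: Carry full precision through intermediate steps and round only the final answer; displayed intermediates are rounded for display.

single-mesh involute tooth geometry (47T wheel at module 1.347)
pitch radius r_p = m·N/2 = 1.347·47/2 = 31.654500
base radius r_b = r_p·cos α = 31.654500·cos 24.508° = 28.802536
roll angle φ = 11.863° = 0.20704841 rad
x = r_b·(cos φ + φ·sin φ) = 29.413304
y = r_b·(sin φ − φ·cos φ) = 0.084852

x=29.413304 y=0.084852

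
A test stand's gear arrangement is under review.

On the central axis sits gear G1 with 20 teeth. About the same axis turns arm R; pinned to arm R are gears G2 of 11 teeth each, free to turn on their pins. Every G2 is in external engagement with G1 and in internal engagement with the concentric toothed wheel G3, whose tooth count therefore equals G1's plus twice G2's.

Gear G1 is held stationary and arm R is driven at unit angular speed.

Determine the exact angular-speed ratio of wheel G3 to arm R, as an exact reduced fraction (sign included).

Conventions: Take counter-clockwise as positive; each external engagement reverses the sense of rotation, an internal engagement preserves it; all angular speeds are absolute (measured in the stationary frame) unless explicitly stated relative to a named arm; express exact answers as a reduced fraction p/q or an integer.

31/21

recognized (axles ride arm R): planetary set, 20/11/42 teeth
ring teeth: 20 + 2·11 = 42
20(ω_sun−ω_arm) = −42(ω_ring−ω_arm),  ω_sun = 0, ω_arm = 1
ω_ring = 1 − (20/42)(0−1) = 31/21
ω_out/ω_in = 31/21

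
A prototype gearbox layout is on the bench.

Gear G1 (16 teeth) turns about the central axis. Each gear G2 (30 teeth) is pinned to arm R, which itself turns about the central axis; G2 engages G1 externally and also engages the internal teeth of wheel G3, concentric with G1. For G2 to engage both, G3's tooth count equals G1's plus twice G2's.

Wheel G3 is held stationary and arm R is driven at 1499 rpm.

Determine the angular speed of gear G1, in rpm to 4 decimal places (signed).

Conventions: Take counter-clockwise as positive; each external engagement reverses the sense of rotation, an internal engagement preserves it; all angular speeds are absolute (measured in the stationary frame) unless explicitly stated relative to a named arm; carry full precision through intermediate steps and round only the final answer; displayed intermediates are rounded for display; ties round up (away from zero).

class = planetary set [G3 = 16+2·30 = 76; Willis about the carrier]
normalise by the input: solve with ω_arm = 1, then scale by 1499 rpm
ring teeth: 16 + 2·30 = 76
16(ω_sun−ω_arm) = −76(ω_ring−ω_arm),  ω_ring = 0, ω_arm = 1
ω_sun = 1 − (76/16)(0−1) = 23/4
scale: ω_sun = 23/4 × 1499 rpm = +8619.2500 rpm

+8619.2500 rpm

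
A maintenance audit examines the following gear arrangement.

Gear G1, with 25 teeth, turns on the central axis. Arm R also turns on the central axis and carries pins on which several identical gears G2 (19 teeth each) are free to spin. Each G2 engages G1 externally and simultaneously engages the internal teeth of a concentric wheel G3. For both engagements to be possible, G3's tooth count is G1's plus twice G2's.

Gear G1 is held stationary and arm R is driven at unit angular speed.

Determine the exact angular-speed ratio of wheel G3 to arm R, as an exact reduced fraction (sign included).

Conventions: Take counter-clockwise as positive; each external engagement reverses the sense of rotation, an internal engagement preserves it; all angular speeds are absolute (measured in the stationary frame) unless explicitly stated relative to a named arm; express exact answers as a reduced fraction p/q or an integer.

88/63

class = planetary set [G3 = 25+2·19 = 63; Willis about the carrier]
ring teeth: 25 + 2·19 = 63
25(ω_sun−ω_arm) = −63(ω_ring−ω_arm),  ω_sun = 0, ω_arm = 1
ω_ring = 1 − (25/63)(0−1) = 88/63
ω_out/ω_in = 88/63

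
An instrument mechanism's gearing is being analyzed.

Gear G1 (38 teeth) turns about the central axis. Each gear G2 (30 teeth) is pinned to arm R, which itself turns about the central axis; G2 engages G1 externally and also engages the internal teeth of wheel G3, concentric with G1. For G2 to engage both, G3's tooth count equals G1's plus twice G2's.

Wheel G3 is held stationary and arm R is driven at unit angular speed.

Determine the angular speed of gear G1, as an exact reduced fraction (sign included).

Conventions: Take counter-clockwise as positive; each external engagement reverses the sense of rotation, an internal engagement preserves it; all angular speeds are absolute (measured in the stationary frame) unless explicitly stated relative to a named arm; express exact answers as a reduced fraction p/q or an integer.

68/19

topology: planetary set — G1 38T / G2 30T / G3 98T, arm = carrier (Willis)
ring teeth: 38 + 2·30 = 98
38(ω_sun−ω_arm) = −98(ω_ring−ω_arm),  ω_ring = 0, ω_arm = 1
ω_sun = 1 − (98/38)(0−1) = 68/19
exact speed ratio = 68/19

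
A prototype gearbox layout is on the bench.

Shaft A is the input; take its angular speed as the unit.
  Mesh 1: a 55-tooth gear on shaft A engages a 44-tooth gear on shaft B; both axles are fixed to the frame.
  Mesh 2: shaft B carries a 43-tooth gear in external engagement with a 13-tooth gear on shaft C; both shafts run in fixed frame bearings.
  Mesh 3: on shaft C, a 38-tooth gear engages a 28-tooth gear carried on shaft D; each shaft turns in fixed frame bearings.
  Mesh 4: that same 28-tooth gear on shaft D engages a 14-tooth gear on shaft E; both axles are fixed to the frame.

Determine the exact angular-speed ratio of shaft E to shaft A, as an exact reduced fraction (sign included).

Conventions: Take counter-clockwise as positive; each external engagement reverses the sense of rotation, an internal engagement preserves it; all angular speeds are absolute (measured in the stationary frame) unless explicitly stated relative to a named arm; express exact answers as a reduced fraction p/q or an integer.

class = fixed-axis compound train [4 meshes; 4 ratios multiply, 4 sense flips]
mesh 1 [55T→44T]: running ratio 5/4, sense −
mesh 2 [43T→13T]: running ratio 215/52, sense +
mesh 3 [38T→28T]: running ratio 4085/728, sense −
mesh 4 [28T→14T]: running ratio 4085/364, sense +
ω_out/ω_in = 4085/364

4085/364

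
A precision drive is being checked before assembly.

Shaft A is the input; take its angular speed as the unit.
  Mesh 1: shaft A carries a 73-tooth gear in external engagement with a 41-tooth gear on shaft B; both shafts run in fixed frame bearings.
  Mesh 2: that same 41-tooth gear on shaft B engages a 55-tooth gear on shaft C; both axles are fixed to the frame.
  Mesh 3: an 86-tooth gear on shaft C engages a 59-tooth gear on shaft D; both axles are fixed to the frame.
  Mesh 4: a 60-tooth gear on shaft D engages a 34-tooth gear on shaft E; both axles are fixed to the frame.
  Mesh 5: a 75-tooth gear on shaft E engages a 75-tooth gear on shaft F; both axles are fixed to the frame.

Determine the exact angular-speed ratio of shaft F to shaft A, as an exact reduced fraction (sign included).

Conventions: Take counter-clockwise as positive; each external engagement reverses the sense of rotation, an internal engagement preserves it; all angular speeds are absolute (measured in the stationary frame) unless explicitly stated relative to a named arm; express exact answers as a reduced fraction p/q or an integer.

class = fixed-axis compound train [5 meshes; 5 ratios multiply, 5 sense flips]
mesh 1 [73T→41T]: running ratio 73/41, sense −
mesh 2 [41T→55T]: running ratio 73/55, sense +
mesh 3 [86T→59T]: running ratio 6278/3245, sense −
mesh 4 [60T→34T]: running ratio 37668/11033, sense +
mesh 5 [75T→75T]: running ratio 37668/11033, sense −
ω_out/ω_in = -37668/11033

-37668/11033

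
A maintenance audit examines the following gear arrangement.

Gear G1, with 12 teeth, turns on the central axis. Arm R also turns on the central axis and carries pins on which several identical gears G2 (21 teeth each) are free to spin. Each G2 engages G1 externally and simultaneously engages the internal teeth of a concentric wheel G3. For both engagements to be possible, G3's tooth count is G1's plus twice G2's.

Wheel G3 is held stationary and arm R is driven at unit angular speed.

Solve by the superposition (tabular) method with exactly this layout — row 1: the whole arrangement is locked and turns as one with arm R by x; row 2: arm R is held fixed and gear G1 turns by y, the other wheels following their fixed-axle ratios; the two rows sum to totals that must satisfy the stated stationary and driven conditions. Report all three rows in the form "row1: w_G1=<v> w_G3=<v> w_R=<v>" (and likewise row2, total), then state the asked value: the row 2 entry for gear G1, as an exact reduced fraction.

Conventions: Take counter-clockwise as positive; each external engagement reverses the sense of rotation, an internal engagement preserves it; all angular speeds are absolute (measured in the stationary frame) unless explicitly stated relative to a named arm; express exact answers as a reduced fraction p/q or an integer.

row1: w_G1=1 w_G3=1 w_R=1
row2: w_G1=9/2 w_G3=-1 w_R=0
total: w_G1=11/2 w_G3=0 w_R=1
asked value: 9/2

topology: planetary set — G1 12T / G2 21T / G3 54T, arm = carrier (Willis)
row 1: whole set turns with the arm by x
row 2 — arm fixed, fixed-axis ratios: sun y, ring −(12/54)·y, arm 0
boundary: total ω_ring = x − (12/54)·y = 0 and total ω_arm = x = 1  ⇒  y = 9/2, x = 1
row 2 ring = −(12/54)·9/2 = -1
totals (row 1 + row 2): sun 1 + 9/2 = 11/2, ring 1 + (-1) = 0, arm 1 + 0 = 1
asked cell (row2, sun) = 9/2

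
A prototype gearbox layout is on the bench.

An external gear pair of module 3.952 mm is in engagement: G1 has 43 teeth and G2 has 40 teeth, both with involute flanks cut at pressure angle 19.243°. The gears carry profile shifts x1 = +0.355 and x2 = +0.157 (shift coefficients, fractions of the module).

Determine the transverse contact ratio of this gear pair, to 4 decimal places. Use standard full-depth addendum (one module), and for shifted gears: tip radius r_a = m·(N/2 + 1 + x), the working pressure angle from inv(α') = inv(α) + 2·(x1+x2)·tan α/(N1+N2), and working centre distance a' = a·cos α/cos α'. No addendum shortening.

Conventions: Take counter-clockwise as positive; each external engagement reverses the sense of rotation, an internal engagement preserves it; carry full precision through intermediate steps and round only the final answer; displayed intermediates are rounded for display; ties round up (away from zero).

1.6684

recognized (one external pair, fixed centres): single-mesh tooth geometry, m = 3.952, N1 = 43, N2 = 40
base radii: r_b1 = 80.220778, r_b2 = 74.623979
tip radii: r_a1 = 90.322960, r_a2 = 83.612464
inv(α') = inv(19.243°) + 2·(+0.355+0.157)·tan α/(43+40) = 0.01753156  ⇒  α' = 21.07231°
a' = a·cos α / cos α' = 164.0080·cos 19.243°/cos 21.07231° = 165.941711
action lengths: √(r_a1²−r_b1²) = 41.507396, √(r_a2²−r_b2²) = 37.713470
base pitch p_b = π·m·cos α = 11.721907
CR = (41.507396 + 37.713470 − 165.941711·sin 21.07231°)/11.721907 = 1.668432
contact ratio ≈ 1.6684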